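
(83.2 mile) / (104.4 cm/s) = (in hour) 35.63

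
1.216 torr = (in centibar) 0.1621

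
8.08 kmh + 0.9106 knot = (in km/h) 9.766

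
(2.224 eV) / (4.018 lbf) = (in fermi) 1.994e-05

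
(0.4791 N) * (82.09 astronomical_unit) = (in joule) 5.884e+12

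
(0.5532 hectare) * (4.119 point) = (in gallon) 2124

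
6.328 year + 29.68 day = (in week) 334.2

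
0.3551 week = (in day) 2.486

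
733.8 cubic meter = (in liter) 7.338e+05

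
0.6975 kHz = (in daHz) 69.75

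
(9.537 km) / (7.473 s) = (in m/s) 1276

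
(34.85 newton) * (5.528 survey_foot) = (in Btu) 0.05566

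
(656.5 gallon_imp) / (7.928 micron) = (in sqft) 4.052e+06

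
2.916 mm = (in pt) 8.266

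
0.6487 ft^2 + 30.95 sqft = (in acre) 0.0007254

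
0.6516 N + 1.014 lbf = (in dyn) 5.162e+05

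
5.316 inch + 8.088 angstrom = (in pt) 382.8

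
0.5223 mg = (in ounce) 1.842e-05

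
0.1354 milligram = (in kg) 1.354e-07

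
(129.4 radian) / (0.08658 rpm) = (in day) 0.1652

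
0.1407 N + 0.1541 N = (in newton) 0.2948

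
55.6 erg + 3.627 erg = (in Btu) 5.614e-09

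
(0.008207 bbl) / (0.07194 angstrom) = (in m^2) 1.814e+08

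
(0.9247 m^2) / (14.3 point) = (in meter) 183.3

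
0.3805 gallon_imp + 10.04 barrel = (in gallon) 422.1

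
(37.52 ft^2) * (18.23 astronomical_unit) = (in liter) 9.506e+15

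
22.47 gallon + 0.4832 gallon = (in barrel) 0.5465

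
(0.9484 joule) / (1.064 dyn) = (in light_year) 9.422e-12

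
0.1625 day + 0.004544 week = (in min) 279.8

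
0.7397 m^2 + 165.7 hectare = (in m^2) 1.657e+06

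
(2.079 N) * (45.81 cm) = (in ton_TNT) 2.276e-10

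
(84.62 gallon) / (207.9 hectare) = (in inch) 6.066e-06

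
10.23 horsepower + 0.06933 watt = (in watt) 7629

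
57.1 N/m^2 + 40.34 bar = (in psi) 585.1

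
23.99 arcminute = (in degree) 0.3998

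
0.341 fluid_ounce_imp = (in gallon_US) 0.00256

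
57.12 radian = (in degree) 3273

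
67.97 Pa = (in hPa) 0.6797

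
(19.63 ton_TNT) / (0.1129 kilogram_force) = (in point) 2.103e+14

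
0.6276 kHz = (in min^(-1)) 3.766e+04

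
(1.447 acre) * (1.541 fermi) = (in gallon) 2.384e-09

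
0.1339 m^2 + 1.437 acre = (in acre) 1.437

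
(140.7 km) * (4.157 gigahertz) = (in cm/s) 5.849e+16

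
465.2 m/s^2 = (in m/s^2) 465.2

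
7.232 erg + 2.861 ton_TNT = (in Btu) 1.135e+07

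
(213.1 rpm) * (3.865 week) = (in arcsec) 1.076e+13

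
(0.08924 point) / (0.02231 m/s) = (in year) 4.475e-11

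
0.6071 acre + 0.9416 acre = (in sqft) 6.746e+04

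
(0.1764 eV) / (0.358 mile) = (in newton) 4.905e-23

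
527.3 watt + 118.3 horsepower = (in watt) 8.874e+04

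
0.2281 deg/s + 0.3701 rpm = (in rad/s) 0.04274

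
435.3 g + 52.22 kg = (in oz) 1857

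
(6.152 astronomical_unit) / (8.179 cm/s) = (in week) 1.861e+07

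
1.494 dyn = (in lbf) 3.359e-06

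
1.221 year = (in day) 445.7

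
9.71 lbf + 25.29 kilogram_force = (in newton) 291.2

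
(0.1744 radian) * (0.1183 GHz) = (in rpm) 1.97e+08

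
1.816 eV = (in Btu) 2.758e-22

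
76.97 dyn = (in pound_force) 0.000173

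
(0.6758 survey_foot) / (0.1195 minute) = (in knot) 0.05584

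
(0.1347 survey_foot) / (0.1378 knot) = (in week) 9.576e-07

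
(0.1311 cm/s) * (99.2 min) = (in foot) 25.6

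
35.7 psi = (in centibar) 246.1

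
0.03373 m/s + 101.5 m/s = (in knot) 197.4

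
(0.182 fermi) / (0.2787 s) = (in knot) 1.269e-15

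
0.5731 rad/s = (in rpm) 5.473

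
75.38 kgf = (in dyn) 7.392e+07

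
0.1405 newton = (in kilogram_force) 0.01433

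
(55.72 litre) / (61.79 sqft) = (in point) 27.51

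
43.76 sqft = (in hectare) 0.0004065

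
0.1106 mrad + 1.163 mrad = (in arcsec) 262.7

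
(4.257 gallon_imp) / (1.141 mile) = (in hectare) 1.054e-09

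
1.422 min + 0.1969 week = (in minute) 1986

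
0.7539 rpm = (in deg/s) 4.523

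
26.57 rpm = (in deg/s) 159.4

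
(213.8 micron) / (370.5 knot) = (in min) 1.87e-08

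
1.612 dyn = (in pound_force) 3.624e-06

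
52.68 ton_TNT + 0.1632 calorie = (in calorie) 5.268e+10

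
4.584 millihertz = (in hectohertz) 4.584e-05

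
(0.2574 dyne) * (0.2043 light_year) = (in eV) 3.105e+28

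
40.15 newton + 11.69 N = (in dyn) 5.184e+06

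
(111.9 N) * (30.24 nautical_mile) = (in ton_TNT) 0.001498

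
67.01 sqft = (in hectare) 0.0006225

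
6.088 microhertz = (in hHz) 6.088e-08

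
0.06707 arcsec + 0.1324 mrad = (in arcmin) 0.4563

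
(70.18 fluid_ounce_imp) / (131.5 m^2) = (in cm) 0.001516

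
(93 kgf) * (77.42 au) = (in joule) 1.056e+16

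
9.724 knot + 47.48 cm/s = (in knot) 10.65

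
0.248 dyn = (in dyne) 0.248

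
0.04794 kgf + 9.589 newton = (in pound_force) 2.261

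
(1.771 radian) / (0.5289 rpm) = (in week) 5.287e-05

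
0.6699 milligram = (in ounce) 2.363e-05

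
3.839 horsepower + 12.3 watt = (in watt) 2875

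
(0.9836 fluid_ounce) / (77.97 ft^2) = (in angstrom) 4.016e+04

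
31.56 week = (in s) 1.909e+07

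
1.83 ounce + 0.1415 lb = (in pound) 0.2559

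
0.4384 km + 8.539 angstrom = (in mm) 4.384e+05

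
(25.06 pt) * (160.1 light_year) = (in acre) 3.309e+12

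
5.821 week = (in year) 0.1116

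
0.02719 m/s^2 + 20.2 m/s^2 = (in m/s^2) 20.23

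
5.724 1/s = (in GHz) 5.724e-09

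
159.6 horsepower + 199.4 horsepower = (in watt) 2.677e+05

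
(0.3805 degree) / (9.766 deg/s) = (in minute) 0.0006494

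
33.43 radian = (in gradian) 2128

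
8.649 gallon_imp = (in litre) 39.32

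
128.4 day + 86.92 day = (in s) 1.86e+07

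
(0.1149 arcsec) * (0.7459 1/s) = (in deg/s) 2.381e-05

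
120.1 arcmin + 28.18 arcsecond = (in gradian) 2.233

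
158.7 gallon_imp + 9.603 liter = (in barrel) 4.598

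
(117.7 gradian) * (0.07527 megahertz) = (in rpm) 1.329e+06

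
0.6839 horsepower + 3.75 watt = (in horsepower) 0.6889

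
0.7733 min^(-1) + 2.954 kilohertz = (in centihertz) 2.954e+05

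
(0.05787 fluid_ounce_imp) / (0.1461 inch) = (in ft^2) 0.004769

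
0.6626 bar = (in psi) 9.61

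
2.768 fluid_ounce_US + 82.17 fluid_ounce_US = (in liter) 2.512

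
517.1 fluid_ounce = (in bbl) 0.09619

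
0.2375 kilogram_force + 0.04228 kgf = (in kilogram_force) 0.2798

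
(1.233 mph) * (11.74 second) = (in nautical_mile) 0.003494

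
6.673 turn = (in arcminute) 1.441e+05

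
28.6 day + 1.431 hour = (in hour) 687.8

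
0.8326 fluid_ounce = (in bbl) 0.0001549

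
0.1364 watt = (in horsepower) 0.0001829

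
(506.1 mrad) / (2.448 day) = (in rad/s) 2.393e-06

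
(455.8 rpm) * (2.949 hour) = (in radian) 5.067e+05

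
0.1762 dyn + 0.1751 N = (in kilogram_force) 0.01786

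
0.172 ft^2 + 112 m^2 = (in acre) 0.02768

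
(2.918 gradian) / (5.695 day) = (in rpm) 8.895e-07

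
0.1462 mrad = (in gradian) 0.009307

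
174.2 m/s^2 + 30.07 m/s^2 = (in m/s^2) 204.3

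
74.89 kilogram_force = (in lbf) 165.1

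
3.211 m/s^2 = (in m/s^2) 3.211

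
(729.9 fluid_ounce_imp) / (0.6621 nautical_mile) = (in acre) 4.179e-09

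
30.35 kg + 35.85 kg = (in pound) 145.9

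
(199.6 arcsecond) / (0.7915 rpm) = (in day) 1.351e-07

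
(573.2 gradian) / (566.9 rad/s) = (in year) 5.036e-10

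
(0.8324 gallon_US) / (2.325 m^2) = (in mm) 1.355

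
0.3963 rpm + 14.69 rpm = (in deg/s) 90.52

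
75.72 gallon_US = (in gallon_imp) 63.05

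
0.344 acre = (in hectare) 0.1392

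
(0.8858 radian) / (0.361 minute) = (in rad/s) 0.0409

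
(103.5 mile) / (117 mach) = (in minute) 0.06968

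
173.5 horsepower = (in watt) 1.294e+05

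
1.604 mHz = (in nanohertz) 1.604e+06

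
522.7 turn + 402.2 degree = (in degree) 1.886e+05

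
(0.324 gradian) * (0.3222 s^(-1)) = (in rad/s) 0.00164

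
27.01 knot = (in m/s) 13.9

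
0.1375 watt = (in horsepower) 0.0001844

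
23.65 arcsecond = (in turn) 1.825e-05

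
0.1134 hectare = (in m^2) 1134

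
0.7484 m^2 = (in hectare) 7.484e-05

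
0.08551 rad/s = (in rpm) 0.8166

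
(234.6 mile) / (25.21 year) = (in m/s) 0.0004749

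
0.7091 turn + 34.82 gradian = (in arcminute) 1.72e+04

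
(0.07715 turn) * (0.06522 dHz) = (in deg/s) 0.1811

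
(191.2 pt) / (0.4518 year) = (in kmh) 1.704e-08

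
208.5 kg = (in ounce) 7355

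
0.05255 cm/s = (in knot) 0.001021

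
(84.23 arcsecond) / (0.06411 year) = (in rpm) 1.929e-09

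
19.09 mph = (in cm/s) 853.4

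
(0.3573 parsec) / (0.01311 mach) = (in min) 4.116e+13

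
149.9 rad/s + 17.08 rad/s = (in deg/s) 9567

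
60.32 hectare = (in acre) 149.1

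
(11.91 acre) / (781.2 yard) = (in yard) 73.79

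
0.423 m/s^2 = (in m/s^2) 0.423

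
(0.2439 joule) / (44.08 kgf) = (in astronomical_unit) 3.772e-15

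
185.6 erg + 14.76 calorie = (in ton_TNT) 1.476e-08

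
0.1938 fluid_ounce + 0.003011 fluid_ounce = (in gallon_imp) 0.00128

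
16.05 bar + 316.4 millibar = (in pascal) 1.637e+06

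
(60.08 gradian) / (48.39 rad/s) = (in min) 0.000325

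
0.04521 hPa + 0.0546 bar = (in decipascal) 5.465e+04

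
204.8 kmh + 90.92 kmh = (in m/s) 82.14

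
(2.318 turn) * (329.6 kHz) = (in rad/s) 4.8e+06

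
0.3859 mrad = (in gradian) 0.02457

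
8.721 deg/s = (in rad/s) 0.1522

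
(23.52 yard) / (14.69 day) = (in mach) 4.976e-08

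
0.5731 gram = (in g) 0.5731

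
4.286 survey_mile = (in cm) 6.898e+05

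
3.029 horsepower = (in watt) 2259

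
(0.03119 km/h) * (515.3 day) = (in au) 2.578e-06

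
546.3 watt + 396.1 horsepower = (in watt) 2.959e+05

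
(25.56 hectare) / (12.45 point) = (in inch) 2.291e+09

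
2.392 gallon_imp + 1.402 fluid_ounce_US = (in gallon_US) 2.884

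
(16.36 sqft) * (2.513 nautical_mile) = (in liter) 7.074e+06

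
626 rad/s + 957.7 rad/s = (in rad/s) 1584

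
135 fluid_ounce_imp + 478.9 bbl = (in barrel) 478.9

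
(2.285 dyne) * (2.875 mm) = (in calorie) 1.57e-08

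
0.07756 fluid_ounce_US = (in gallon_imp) 0.0005045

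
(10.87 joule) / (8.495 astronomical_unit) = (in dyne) 8.553e-07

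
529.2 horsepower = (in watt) 3.946e+05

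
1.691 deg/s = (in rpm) 0.2818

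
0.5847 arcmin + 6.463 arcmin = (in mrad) 2.05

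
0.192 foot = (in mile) 3.636e-05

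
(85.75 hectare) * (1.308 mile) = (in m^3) 1.805e+09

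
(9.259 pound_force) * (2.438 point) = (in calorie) 0.008466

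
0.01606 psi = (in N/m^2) 110.7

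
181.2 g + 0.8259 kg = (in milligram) 1.007e+06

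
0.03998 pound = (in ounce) 0.6397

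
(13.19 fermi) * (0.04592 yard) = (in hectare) 5.538e-20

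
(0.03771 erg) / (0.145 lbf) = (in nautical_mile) 3.157e-12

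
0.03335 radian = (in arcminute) 114.6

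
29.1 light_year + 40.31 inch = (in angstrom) 2.753e+27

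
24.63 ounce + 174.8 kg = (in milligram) 1.755e+08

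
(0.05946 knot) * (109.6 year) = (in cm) 1.057e+10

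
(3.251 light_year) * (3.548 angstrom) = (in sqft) 1.175e+08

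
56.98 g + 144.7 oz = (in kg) 4.159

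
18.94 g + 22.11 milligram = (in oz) 0.6689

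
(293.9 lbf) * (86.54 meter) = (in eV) 7.061e+23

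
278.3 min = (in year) 0.0005295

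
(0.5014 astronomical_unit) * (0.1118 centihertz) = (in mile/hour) 1.876e+08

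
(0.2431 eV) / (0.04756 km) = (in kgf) 8.351e-23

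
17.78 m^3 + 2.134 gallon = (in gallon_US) 4699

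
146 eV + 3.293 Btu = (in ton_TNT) 8.304e-07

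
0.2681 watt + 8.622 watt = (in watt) 8.89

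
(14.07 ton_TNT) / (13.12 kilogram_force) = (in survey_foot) 1.501e+09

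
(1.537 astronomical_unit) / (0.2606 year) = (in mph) 6.259e+04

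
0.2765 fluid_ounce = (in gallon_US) 0.00216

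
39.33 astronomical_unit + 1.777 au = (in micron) 6.15e+18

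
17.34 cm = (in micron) 1.734e+05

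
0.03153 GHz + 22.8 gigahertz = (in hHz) 2.283e+08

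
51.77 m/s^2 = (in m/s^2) 51.77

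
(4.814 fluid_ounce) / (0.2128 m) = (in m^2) 0.000669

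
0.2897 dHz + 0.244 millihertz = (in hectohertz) 0.0002921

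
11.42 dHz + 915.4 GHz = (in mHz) 9.154e+14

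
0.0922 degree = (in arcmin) 5.532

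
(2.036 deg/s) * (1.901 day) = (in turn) 928.9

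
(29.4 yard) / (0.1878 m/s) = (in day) 0.001657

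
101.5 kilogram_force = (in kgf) 101.5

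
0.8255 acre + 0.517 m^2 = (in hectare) 0.3341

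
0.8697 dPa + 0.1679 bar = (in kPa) 16.79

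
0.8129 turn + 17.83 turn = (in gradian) 7457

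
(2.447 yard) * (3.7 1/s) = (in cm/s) 827.9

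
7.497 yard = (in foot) 22.49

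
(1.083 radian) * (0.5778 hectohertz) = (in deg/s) 3585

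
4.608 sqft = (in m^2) 0.4281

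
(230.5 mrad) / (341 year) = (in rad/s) 2.143e-11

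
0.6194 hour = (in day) 0.02581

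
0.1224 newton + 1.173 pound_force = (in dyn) 5.34e+05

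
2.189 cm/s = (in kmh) 0.0788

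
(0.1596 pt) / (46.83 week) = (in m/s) 1.988e-12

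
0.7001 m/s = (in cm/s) 70.01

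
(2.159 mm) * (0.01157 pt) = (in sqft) 9.485e-08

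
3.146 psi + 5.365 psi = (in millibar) 586.8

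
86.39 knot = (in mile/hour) 99.42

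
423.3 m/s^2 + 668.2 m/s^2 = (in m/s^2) 1092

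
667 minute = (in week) 0.06617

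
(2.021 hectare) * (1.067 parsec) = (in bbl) 4.185e+21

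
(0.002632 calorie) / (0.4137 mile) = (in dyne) 1.654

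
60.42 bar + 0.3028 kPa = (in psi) 876.4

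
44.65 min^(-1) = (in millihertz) 744.2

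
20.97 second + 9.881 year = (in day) 3607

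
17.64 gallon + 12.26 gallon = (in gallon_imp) 24.9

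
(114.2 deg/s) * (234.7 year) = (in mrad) 1.475e+13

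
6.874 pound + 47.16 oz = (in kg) 4.455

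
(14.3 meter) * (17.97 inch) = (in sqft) 70.26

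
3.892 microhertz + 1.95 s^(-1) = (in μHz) 1.95e+06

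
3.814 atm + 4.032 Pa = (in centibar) 386.5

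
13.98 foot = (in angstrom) 4.261e+10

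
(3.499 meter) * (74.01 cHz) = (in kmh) 9.323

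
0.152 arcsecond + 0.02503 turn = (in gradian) 10.01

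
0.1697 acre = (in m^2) 686.8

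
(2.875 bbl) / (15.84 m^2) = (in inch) 1.136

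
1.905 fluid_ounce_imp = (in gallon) 0.0143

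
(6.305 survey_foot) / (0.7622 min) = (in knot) 0.08168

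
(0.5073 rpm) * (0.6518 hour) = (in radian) 124.7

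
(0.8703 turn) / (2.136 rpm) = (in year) 7.752e-07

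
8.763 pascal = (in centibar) 0.008763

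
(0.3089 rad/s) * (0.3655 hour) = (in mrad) 4.065e+05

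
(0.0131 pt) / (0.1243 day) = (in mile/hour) 9.626e-10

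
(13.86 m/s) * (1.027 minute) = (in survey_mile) 0.5307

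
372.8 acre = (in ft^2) 1.624e+07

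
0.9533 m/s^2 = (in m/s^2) 0.9533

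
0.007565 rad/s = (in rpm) 0.07224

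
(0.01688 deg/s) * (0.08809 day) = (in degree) 128.5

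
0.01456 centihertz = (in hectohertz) 1.456e-06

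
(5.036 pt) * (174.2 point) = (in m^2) 0.0001092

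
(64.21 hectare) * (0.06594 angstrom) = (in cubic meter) 4.234e-06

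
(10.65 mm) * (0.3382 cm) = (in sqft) 0.0003877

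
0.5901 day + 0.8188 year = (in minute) 4.312e+05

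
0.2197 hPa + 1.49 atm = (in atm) 1.49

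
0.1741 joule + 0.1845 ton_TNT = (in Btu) 7.317e+05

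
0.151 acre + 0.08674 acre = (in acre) 0.2377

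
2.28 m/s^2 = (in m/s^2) 2.28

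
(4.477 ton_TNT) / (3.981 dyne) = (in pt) 1.334e+18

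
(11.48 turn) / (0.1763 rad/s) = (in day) 0.004735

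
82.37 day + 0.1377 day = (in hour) 1980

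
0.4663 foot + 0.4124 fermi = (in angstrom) 1.421e+09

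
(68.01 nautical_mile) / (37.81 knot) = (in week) 0.01071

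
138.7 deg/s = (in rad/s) 2.421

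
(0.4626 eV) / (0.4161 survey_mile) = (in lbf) 2.488e-23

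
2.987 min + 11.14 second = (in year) 6.036e-06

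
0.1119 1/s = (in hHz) 0.001119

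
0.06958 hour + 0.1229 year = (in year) 0.1229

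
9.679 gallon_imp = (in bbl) 0.2768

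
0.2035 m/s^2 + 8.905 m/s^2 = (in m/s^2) 9.108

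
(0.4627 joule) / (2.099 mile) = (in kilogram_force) 1.397e-05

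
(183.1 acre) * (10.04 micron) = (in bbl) 46.79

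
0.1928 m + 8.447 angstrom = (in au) 1.289e-12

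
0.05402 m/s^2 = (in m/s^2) 0.05402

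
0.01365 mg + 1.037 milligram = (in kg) 1.051e-06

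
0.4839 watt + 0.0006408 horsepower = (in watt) 0.9617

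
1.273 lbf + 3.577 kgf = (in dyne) 4.074e+06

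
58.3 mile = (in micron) 9.382e+10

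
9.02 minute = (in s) 541.2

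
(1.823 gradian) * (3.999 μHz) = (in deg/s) 6.561e-06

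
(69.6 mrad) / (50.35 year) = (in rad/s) 4.383e-11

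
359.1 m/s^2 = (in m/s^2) 359.1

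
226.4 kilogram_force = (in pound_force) 499.1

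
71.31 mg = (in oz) 0.002515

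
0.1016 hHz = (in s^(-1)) 10.16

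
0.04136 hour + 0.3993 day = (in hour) 9.625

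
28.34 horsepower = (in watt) 2.113e+04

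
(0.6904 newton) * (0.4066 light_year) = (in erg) 2.656e+22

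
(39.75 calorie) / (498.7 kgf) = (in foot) 0.1116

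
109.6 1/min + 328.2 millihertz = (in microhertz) 2.155e+06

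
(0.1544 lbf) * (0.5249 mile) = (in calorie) 138.7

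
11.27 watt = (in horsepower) 0.01511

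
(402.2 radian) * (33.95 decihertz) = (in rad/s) 1365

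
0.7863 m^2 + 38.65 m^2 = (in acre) 0.009745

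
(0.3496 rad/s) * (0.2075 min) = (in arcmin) 1.496e+04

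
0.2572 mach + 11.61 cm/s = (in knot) 170.5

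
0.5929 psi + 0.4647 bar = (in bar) 0.5056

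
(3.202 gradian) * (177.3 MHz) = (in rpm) 8.516e+07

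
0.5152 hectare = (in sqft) 5.546e+04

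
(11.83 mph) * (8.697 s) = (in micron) 4.599e+07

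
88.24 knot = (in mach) 0.1333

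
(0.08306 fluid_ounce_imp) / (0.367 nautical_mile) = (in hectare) 3.472e-13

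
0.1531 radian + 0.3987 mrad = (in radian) 0.1535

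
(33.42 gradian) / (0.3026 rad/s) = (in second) 1.735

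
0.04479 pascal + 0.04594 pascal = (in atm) 8.954e-07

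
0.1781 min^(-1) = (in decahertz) 0.0002968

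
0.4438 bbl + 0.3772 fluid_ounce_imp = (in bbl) 0.4439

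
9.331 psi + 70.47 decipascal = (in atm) 0.635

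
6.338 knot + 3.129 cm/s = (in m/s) 3.292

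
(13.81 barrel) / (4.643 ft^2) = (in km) 0.00509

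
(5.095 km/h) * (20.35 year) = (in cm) 9.083e+10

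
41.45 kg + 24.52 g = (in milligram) 4.147e+07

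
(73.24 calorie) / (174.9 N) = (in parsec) 5.678e-17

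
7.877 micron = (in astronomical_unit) 5.265e-17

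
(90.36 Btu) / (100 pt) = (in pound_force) 6.075e+05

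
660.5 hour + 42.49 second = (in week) 3.932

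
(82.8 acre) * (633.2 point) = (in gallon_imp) 1.646e+07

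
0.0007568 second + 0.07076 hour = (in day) 0.002948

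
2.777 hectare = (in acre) 6.862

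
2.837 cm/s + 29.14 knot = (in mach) 0.04411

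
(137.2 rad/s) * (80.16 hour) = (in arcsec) 8.167e+12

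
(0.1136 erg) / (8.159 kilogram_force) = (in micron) 0.000142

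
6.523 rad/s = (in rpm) 62.29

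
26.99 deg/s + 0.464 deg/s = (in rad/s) 0.4792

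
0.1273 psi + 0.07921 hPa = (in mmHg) 6.643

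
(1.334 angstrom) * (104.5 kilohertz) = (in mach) 4.094e-08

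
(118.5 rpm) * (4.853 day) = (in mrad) 5.203e+09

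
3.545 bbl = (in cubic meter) 0.5636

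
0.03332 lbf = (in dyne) 1.482e+04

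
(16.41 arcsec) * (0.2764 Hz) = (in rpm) 0.00021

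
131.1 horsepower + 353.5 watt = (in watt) 9.811e+04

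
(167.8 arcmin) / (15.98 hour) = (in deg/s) 4.861e-05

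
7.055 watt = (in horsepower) 0.009461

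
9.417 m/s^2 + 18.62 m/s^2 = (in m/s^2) 28.04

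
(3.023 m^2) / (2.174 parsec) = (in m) 4.506e-17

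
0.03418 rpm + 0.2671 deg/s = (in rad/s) 0.008241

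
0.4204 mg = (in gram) 0.0004204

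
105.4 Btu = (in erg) 1.112e+12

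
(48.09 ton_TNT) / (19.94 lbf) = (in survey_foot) 7.443e+09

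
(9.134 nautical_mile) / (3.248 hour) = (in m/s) 1.447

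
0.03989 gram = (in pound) 8.794e-05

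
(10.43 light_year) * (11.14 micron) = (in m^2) 1.099e+12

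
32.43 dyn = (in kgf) 3.307e-05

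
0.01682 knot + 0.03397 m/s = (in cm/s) 4.262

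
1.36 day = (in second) 1.175e+05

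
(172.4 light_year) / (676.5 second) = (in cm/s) 2.411e+17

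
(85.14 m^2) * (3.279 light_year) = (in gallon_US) 6.977e+20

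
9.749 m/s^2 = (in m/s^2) 9.749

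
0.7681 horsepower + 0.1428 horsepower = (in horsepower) 0.9109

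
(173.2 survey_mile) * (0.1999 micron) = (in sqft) 0.5998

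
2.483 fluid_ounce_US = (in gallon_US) 0.0194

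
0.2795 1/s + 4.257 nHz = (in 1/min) 16.77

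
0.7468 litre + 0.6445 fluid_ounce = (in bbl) 0.004817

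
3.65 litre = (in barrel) 0.02296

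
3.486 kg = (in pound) 7.685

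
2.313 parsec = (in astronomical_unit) 4.771e+05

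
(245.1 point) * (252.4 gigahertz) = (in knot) 4.242e+10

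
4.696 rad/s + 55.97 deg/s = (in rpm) 54.17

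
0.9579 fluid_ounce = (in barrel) 0.0001782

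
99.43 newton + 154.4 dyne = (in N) 99.43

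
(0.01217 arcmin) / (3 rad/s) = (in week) 1.951e-12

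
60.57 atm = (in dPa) 6.137e+07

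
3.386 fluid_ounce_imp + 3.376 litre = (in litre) 3.472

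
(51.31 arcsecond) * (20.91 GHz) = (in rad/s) 5.202e+06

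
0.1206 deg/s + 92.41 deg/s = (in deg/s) 92.53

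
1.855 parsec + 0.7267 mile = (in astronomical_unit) 3.826e+05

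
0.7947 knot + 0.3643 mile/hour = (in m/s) 0.5717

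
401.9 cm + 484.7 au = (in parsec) 0.00235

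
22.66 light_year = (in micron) 2.144e+23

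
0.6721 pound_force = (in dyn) 2.99e+05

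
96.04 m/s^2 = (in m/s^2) 96.04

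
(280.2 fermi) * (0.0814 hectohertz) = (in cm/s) 2.281e-10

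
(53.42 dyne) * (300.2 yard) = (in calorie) 0.03505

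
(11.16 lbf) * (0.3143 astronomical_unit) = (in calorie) 5.579e+11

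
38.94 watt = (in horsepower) 0.05222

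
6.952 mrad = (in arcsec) 1434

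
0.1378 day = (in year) 0.0003775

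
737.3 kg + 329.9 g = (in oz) 2.602e+04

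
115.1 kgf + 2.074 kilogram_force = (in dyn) 1.149e+08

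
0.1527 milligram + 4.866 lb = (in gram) 2207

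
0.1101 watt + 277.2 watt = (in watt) 277.3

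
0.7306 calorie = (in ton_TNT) 7.306e-10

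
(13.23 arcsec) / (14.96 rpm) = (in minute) 6.824e-07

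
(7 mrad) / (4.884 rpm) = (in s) 0.01369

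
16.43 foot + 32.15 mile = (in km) 51.75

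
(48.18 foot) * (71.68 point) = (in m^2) 0.3713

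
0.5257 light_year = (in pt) 1.41e+19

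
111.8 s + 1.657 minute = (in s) 211.2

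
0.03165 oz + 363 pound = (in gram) 1.647e+05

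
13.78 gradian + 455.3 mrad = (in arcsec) 1.386e+05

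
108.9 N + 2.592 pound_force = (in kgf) 12.28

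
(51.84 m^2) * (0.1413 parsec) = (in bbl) 1.422e+18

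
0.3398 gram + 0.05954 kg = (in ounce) 2.112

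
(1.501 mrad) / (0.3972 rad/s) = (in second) 0.003779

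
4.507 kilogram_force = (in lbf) 9.936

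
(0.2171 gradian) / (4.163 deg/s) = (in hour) 1.304e-05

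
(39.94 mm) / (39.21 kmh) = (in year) 1.163e-10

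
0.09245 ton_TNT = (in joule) 3.868e+08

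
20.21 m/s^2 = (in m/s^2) 20.21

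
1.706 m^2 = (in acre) 0.0004216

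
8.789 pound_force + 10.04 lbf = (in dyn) 8.376e+06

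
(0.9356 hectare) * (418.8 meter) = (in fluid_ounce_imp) 1.379e+11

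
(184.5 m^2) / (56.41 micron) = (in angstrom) 3.271e+16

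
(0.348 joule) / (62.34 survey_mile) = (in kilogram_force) 3.537e-07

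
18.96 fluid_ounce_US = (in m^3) 0.0005607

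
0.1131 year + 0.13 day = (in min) 5.963e+04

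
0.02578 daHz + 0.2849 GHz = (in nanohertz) 2.849e+17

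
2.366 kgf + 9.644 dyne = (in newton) 23.2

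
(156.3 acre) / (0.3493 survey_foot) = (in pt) 1.684e+10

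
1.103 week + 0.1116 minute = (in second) 6.671e+05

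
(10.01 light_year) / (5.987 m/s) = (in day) 1.831e+11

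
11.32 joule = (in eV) 7.065e+19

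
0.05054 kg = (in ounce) 1.783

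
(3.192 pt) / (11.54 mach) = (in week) 4.738e-13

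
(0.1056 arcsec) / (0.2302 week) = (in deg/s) 2.107e-10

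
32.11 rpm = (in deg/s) 192.7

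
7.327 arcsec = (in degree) 0.002035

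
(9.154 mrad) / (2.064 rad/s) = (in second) 0.004435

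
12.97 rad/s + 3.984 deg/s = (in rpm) 124.5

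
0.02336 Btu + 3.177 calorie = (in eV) 2.368e+20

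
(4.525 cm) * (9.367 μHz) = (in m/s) 4.239e-07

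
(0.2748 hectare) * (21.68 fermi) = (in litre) 5.958e-08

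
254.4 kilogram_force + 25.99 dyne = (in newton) 2495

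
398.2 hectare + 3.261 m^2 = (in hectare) 398.2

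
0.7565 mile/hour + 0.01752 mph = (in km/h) 1.246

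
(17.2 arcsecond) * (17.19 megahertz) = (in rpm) 1.369e+04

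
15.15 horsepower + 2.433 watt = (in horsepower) 15.15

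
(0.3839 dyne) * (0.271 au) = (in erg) 1.556e+12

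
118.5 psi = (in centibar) 817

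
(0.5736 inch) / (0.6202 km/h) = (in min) 0.001409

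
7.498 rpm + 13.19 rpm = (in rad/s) 2.166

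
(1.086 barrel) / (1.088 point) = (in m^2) 449.8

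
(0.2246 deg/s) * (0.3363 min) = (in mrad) 79.1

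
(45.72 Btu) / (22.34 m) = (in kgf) 220.2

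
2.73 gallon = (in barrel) 0.065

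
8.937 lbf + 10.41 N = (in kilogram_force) 5.115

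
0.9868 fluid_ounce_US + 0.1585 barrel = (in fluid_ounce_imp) 887.9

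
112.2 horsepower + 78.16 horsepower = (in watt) 1.42e+05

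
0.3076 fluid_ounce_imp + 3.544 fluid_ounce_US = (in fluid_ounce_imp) 3.996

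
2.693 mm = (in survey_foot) 0.008835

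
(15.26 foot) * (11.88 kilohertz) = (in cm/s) 5.526e+06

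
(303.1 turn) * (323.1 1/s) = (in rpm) 5.876e+06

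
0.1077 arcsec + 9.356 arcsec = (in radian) 4.588e-05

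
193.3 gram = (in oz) 6.818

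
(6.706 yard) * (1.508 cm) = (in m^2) 0.09247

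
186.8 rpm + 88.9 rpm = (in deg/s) 1654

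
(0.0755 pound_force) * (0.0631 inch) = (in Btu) 5.102e-07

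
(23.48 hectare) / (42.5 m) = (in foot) 1.813e+04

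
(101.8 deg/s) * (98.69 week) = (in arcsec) 2.187e+13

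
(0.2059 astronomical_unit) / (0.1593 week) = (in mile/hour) 7.152e+05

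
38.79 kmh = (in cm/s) 1078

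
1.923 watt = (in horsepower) 0.002579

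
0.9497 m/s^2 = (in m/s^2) 0.9497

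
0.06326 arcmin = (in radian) 1.84e-05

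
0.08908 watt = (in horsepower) 0.0001195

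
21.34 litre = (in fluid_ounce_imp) 751.1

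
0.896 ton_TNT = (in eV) 2.34e+28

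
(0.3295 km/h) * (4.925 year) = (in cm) 1.422e+09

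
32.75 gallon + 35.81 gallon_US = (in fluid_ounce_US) 8776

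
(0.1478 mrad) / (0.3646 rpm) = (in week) 6.401e-09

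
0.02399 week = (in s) 1.451e+04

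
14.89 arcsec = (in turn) 1.149e-05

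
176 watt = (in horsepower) 0.236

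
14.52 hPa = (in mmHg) 10.89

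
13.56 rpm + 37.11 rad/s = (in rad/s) 38.53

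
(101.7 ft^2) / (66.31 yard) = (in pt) 441.7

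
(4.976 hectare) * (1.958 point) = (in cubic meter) 34.37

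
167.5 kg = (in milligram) 1.675e+08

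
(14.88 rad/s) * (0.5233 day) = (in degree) 3.855e+07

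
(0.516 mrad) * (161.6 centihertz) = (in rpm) 0.007963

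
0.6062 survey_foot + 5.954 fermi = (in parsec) 5.988e-18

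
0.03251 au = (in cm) 4.863e+11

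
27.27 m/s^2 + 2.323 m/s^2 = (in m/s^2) 29.59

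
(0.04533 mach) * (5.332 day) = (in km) 7111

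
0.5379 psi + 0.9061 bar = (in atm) 0.9309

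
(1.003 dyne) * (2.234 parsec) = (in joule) 6.914e+11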